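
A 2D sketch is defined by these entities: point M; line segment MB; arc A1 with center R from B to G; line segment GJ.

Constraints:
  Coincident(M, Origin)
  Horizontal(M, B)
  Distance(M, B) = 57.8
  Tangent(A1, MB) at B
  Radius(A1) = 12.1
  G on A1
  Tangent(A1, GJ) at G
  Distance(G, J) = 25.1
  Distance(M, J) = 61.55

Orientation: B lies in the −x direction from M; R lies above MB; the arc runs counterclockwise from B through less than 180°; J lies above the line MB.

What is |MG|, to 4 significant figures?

47.65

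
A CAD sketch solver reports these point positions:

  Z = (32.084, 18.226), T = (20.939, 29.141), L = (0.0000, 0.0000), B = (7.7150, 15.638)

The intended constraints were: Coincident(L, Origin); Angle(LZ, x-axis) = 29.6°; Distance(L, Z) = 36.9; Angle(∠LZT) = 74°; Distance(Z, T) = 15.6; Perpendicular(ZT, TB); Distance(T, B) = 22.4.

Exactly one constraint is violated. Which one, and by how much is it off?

Distance(T, B) = 22.4 — off by 3.50.

L = (0.00, 0.00) ✓; LZ at 29.60° ✓; |LZ| = 36.90 ✓; ∠LZT = 74.00° ✓; |ZT| = 15.60 ✓; ∠(ZT, TB) = 90.00° ✓; |TB| = 18.90 ✗.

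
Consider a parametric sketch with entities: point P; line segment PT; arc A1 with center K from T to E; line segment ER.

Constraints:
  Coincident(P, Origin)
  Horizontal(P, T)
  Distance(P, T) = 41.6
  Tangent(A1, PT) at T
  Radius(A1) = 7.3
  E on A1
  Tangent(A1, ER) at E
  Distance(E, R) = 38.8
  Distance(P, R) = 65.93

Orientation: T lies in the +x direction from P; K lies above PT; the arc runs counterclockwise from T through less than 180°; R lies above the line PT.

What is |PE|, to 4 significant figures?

49.49

P is at the origin; P and T share the same y with |PT| = 41.6 and T on the +x side, so T = (41.60, 0.000). A1 meets PT tangentially, so KT is at right angles to PT, so K = T + (0, 7.3) = (41.60, 7.300). Since KE ⟂ ER (tangency), |KR| = √(7.3² + 38.8²) = 39.48 regardless of where E sits on A1. So R lies on both circle(P, 65.93) and circle(K, 39.48); the above-PT intersection is R = (46.80, 46.44). E is the foot of the tangent from R: E = (48.89, 7.693).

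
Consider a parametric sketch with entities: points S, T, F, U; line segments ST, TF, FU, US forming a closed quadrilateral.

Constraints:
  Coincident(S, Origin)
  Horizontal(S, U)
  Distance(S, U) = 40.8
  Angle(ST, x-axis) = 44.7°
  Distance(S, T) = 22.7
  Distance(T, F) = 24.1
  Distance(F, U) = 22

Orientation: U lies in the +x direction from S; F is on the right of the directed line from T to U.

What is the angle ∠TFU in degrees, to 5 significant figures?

79.045°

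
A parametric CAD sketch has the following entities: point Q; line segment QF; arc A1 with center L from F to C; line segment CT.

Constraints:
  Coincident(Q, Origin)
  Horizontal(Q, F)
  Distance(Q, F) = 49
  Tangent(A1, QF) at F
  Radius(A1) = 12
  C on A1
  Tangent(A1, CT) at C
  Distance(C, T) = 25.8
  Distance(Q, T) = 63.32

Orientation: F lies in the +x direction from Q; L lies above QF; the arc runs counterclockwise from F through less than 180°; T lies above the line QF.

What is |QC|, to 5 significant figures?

62.244

Checks: Q = (0.00, 0.00) ✓; ∠(LF, FQ) = 90.00° ✓; |LC| = 12.00 ✓; ∠(LC, CT) = 90.00° ✓; |CT| = 25.80 ✓; |QT| = 63.32 ✓.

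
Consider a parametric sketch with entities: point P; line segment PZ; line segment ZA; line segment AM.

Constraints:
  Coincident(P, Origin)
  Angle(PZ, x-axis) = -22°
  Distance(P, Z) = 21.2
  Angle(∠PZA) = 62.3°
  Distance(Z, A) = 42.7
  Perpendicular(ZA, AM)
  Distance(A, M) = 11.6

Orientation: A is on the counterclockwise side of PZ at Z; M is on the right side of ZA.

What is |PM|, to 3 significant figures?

44.7

∠PZA = 62.3°, so ZA runs at -22.0° + (180° − 62.3°) = 95.7° from the x-axis; with |ZA| = 42.7, A = Z + 42.7·(cos 95.7°, sin 95.7°) = (15.4, 34.5). ZA ⟂ AM; with |AM| = 11.6 on the right of ZA, M = A + 11.6·(0.995, 0.0993) = (27.0, 35.7). Then |PM| = |M − P| = 44.7.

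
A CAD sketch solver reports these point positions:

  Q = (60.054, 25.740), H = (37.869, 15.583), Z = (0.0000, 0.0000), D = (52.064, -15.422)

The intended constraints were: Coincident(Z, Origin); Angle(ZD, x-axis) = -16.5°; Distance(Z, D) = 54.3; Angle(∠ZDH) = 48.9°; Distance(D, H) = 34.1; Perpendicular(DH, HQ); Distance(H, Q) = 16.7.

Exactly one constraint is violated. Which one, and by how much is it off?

Distance(H, Q) = 16.7 — off by 7.70.

Z = (0.00, 0.00) ✓; ZD at -16.50° ✓; |ZD| = 54.30 ✓; ∠ZDH = 48.90° ✓; |DH| = 34.10 ✓; ∠(DH, HQ) = 90.00° ✓; |HQ| = 24.40 ✗.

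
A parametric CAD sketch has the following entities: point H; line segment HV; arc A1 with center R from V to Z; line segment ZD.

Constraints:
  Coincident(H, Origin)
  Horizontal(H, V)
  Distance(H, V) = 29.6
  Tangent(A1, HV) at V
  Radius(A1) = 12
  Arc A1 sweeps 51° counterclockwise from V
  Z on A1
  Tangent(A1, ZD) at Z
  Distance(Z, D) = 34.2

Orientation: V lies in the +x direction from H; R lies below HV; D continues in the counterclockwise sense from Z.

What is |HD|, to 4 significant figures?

31.05

H is at the origin; HV is horizontal with |HV| = 29.6 and V on the +x side, so V = (29.60, 0.000). Since A1 is tangent to HV there, RV ⟂ HV, so R = V + (0, -12) = (29.60, -12.00). On A1, V sits at bearing 90° from R; a 51° counterclockwise sweep puts Z at bearing 141°, so Z = R + 12.0·(cos 141°, sin 141°) = (20.27, -4.448). Tangency of A1 to ZD means the radius RZ is perpendicular to ZD, so ZD runs along (−sin 141°, cos 141°); with |ZD| = 34.2, D = (-1.249, -31.03). Then |HD| = |D − H| = 31.05.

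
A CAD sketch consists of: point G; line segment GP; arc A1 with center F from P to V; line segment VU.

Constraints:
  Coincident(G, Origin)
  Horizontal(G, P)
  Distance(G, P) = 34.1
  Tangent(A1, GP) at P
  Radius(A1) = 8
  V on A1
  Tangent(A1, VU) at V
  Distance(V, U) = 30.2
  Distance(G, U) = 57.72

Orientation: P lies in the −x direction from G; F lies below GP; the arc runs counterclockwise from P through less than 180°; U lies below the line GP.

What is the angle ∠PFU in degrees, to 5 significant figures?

162.16°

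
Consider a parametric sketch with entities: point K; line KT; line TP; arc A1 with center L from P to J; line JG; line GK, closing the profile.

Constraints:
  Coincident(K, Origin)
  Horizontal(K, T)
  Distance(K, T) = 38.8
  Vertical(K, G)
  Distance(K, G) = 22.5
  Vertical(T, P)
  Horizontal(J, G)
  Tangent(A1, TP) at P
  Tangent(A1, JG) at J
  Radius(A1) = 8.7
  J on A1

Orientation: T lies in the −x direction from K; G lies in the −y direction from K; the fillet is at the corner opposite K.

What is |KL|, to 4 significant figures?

33.11

KG is vertical with |KG| = 22.5 and G on the −y side, so G = (0.000, -22.50). The virtual corner opposite K is at (-38.80, -22.50). Since A1 is tangent to TP there, LP ⟂ TP and tangency of A1 to JG means the radius LJ is perpendicular to JG, with radius 8.7, so the center L sits 8.7 in from both sides at L = (-30.10, -13.80). Then |KL| = |L − K| = 33.11.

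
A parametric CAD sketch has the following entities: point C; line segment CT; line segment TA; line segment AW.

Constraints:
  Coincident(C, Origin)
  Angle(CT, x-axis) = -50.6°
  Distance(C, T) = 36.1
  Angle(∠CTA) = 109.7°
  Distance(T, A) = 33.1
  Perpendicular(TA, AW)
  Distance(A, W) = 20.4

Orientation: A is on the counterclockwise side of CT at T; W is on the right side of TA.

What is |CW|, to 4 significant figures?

70.76

∠CTA = 109.7°, so TA runs at -50.6° + (180° − 109.7°) = 19.70° from the x-axis; with |TA| = 33.1, A = T + 33.1·(cos 19.70°, sin 19.70°) = (54.08, -16.74). TA ⟂ AW; with |AW| = 20.4 on the right of TA, W = A + 20.4·(0.3371, -0.9415) = (60.95, -35.94). Then |CW| = |W − C| = 70.76.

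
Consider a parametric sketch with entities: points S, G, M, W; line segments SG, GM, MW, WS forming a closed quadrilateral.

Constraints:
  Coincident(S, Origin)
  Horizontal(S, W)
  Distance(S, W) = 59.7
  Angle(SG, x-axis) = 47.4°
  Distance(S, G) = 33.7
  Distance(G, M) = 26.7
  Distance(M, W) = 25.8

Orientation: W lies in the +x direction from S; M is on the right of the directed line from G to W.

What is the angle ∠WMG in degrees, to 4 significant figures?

115.7°

S is at the origin; SW is horizontal with |SW| = 59.7 and W in +x, so W = (59.7, 0). SG runs at 47.4° with |SG| = 33.7, so G = (22.81, 24.81). M is determined by |GM| = 26.7 and |MW| = 25.8 together: it lies at the intersection of circle(G, 26.7) and circle(W, 25.8). With |GW| = 44.45, the foot of the radical line on GW is 22.76 from G and the perpendicular offset is √(26.7² − 22.76²) = 13.96. Taking the right-of-GW solution: M = (33.91, 0.5206).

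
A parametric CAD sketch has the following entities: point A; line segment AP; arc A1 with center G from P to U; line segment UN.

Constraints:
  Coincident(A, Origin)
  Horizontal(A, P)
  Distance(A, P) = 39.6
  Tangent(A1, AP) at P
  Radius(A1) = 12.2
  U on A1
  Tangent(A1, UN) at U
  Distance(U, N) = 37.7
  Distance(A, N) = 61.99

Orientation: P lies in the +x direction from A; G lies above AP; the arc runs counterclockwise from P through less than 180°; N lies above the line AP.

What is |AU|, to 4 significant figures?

53.54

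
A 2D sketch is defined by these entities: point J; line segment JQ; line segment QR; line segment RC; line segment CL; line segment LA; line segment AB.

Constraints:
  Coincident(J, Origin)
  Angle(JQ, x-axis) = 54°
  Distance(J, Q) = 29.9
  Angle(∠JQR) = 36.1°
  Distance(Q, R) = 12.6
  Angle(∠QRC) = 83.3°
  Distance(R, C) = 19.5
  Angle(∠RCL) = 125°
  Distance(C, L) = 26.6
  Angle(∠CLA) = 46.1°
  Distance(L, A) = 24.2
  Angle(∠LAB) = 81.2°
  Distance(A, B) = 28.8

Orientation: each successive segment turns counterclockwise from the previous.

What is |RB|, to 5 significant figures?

21.738

∠CLA = 46.1° gives LA at 123.50° from the x-axis; with |LA| = 24.2, A = (26.508, 17.965). ∠LAB = 81.2° gives AB at -137.70° from the x-axis; with |AB| = 28.8, B = (5.2069, -1.4177). Then |RB| = |B − R| = 21.738.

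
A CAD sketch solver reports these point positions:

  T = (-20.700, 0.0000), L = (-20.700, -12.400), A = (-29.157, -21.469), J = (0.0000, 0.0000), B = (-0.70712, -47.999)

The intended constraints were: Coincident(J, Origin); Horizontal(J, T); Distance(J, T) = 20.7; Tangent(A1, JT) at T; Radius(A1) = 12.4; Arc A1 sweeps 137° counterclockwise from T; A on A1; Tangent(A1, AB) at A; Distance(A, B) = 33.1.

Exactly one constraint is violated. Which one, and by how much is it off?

Distance(A, B) = 33.1 — off by 5.80.

J = (0.00, 0.00) ✓; J.y = 0.00, T.y = 0.00 ✓; |JT| = 20.70 ✓; ∠(LT, TJ) = 90.00° ✓; |LT| = 12.40 ✓; bearing(L→A) − bearing(L→T) = 137.0° ✓; |LA| = 12.40 ✓; ∠(LA, AB) = 90.00° ✓; |AB| = 38.90 ✗.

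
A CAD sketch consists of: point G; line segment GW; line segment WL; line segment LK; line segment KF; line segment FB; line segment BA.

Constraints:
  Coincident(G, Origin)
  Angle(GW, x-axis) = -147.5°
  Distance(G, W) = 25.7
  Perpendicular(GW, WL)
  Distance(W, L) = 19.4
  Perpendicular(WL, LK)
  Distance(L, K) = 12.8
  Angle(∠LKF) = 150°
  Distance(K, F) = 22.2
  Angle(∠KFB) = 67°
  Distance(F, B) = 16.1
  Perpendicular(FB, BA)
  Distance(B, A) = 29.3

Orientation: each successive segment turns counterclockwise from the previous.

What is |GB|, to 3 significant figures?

6.68

G is at the origin; GW runs at -147.5° with length 25.7, so W = (-21.7, -13.8). GW is perpendicular to WL, so WL runs at -57.5°; with |WL| = 19.4, L = (-11.3, -30.2). WL is perpendicular to LK, so LK runs at 32.5°; with |LK| = 12.8, K = (-0.456, -23.3). ∠LKF = 150.0° gives KF at 62.5° from the x-axis; with |KF| = 22.2, F = (9.79, -3.60). ∠KFB = 67.0° gives FB at 176° from the x-axis; with |FB| = 16.1, B = (-6.26, -2.34). Then |GB| = |B − G| = 6.68.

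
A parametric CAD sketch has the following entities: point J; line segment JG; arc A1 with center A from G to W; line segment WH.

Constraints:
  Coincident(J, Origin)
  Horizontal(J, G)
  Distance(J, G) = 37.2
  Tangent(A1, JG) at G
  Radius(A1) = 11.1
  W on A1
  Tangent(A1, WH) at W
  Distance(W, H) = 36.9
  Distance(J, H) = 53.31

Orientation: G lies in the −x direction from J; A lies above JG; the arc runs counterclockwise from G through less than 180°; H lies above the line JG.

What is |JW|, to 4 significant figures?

28.17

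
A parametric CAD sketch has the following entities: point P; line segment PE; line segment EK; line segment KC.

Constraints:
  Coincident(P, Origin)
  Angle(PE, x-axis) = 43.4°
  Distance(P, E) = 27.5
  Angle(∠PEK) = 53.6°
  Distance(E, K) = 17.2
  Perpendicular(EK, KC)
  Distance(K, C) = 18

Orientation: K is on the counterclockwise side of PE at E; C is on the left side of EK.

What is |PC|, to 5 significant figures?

4.2274

P is at the origin; PE runs at 43.4° with length 27.5, so E = 27.5·(cos 43.4°, sin 43.4°) = (19.981, 18.895). ∠PEK = 53.6°, so EK runs at 43.4° + (180° − 53.6°) = 169.80° from the x-axis; with |EK| = 17.2, K = E + 17.2·(cos 169.80°, sin 169.80°) = (3.0526, 21.941). EK ⟂ KC; with |KC| = 18.0 on the left of EK, C = K + 18.0·(-0.17708, -0.98420) = (-0.13489, 4.2252). Then |PC| = |C − P| = 4.2274.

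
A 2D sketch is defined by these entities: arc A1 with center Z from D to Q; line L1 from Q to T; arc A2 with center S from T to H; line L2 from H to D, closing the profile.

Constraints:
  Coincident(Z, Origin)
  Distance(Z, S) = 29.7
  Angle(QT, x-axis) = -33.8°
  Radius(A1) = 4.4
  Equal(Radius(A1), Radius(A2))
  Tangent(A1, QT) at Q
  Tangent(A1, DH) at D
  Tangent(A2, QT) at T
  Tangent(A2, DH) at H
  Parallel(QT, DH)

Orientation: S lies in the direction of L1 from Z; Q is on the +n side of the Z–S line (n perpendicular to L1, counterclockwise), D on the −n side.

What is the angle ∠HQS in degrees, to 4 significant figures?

8.077°

The slot axis is L1's direction at -33.8°, so u = (cos -33.8°, sin -33.8°) = (0.8310, -0.5563) and n = (−sin -33.8°, cos -33.8°) = (0.5563, 0.8310). Z is at the origin and S lies 29.7 along u from Z, so S = 29.7·u = (24.68, -16.52). Tangency of A1 to both parallel lines with radius 4.4 puts Q and D at Z ± 4.4·n: Q = (2.448, 3.656), D = (-2.448, -3.656). Equal radii place T and H the same way about S: T = S + 4.4·n = (27.13, -12.87), H = S − 4.4·n = (22.23, -20.18). Then cos ∠HQS = QH·QS / (|QH||QS|), giving 8.077°.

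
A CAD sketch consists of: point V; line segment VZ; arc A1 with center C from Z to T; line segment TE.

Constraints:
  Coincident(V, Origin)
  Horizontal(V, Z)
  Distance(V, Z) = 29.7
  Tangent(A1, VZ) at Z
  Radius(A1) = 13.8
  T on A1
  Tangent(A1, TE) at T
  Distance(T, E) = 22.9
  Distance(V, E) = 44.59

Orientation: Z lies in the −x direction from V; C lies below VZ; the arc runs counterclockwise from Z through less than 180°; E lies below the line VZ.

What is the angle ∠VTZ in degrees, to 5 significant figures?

37.587°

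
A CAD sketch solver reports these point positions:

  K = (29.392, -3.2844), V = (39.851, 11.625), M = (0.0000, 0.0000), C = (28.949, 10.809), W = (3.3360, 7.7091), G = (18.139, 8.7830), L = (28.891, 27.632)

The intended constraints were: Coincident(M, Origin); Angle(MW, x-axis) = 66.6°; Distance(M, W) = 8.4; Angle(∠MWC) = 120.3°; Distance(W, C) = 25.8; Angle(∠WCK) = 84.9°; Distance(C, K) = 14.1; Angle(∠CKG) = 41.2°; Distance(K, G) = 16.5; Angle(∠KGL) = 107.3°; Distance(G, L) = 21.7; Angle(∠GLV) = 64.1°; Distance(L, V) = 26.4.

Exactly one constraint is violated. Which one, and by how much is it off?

Distance(L, V) = 26.4 — off by 7.00.

M = (0.00, 0.00) ✓; MW at 66.60° ✓; |MW| = 8.400 ✓; ∠MWC = 120.3° ✓; |WC| = 25.80 ✓; ∠WCK = 84.90° ✓; |CK| = 14.10 ✓; ∠CKG = 41.20° ✓; |KG| = 16.50 ✓; ∠KGL = 107.3° ✓; |GL| = 21.70 ✓; ∠GLV = 64.10° ✓; |LV| = 19.40 ✗.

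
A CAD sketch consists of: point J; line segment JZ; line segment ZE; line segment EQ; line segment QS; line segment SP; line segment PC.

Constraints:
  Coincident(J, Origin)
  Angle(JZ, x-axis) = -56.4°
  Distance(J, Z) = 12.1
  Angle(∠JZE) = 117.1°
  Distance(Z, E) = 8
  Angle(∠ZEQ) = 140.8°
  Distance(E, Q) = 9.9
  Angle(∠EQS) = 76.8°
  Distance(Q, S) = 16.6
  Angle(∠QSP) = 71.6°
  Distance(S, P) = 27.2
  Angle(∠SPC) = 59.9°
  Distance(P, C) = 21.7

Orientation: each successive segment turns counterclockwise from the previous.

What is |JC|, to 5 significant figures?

25.904

J is at the origin; JZ runs at -56.4° with length 12.1, so Z = (6.6960, -10.078). ∠JZE = 117.1° gives ZE at 6.5000° from the x-axis; with |ZE| = 8.0, E = (14.645, -9.1727). ∠ZEQ = 140.8° gives EQ at 45.700° from the x-axis; with |EQ| = 9.9, Q = (21.559, -2.0874). ∠EQS = 76.8° gives QS at 148.90° from the x-axis; with |QS| = 16.6, S = (7.3449, 6.4871). ∠QSP = 71.6° gives SP at -102.70° from the x-axis; with |SP| = 27.2, P = (1.3651, -20.047). ∠SPC = 59.9° gives PC at 17.400° from the x-axis; with |PC| = 21.7, C = (22.072, -13.558). Then |JC| = |C − J| = 25.904.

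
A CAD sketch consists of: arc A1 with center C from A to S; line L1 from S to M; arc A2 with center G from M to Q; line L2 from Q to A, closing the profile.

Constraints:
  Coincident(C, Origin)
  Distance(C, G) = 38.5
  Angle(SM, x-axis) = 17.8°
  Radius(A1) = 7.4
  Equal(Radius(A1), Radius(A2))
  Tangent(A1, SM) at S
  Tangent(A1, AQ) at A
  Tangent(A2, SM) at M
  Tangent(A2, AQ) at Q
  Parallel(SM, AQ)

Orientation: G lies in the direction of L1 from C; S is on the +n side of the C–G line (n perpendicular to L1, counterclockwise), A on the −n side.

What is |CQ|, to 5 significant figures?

39.205

The slot axis is L1's direction at 17.8°, so u = (cos 17.8°, sin 17.8°) = (0.95213, 0.30570) and n = (−sin 17.8°, cos 17.8°) = (-0.30570, 0.95213). C is at the origin and G lies 38.5 along u from C, so G = 38.5·u = (36.657, 11.769). Tangency of A1 to both parallel lines with radius 7.4 puts S and A at C ± 7.4·n: S = (-2.2621, 7.0458), A = (2.2621, -7.0458). Equal radii place M and Q the same way about G: M = G + 7.4·n = (34.395, 18.815), Q = G − 7.4·n = (38.919, 4.7235). Then |CQ| = |Q − C| = 39.205.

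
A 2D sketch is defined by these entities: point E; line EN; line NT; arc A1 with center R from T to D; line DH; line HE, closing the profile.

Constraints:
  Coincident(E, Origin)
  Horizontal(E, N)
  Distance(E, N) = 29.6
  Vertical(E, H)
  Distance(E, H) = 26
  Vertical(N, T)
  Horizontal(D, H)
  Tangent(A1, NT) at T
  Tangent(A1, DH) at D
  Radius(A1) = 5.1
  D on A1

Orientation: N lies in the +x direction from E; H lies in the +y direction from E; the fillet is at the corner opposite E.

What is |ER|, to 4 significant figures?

32.20

E and H share the same x with |EH| = 26.0 and H on the +y side, so H = (0.000, 26.00). The virtual corner opposite E is at (29.60, 26.00). A1 meets NT tangentially, so RT is at right angles to NT and since A1 is tangent to DH there, RD ⟂ DH, with radius 5.1, so the center R sits 5.1 in from both sides at R = (24.50, 20.90). Then |ER| = |R − E| = 32.20.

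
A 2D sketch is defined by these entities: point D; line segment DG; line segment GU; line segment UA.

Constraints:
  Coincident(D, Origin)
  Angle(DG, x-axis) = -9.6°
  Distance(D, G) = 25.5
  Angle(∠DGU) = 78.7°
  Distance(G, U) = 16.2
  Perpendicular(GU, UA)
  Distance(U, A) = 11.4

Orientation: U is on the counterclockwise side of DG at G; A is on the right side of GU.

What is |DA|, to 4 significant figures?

38.09

D is at the origin; DG runs at -9.6° with length 25.5, so G = 25.5·(cos -9.6°, sin -9.6°) = (25.14, -4.253). ∠DGU = 78.7°, so GU runs at -9.6° + (180° − 78.7°) = 91.70° from the x-axis; with |GU| = 16.2, U = G + 16.2·(cos 91.70°, sin 91.70°) = (24.66, 11.94). The perpendicularity gives UA at right angles to GU; with |UA| = 11.4 on the right of GU, A = U + 11.4·(0.9996, 0.02967) = (36.06, 12.28). Then |DA| = |A − D| = 38.09.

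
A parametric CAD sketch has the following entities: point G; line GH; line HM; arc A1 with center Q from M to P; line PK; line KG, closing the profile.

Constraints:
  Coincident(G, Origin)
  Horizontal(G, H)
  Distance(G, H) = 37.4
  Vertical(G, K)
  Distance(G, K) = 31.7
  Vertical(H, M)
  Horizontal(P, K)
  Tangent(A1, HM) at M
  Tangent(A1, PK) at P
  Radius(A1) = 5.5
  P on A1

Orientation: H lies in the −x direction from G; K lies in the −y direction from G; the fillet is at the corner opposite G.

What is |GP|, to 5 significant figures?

44.972

The virtual corner opposite G is at (-37.400, -31.700). Since A1 is tangent to HM there, QM ⟂ HM and tangency of A1 to PK means the radius QP is perpendicular to PK, with radius 5.5, so the center Q sits 5.5 in from both sides at Q = (-31.900, -26.200). That places the tangent points at M = (-37.400, -26.200) on HM and P = (-31.900, -31.700) on PK. Then |GP| = |P − G| = 44.972.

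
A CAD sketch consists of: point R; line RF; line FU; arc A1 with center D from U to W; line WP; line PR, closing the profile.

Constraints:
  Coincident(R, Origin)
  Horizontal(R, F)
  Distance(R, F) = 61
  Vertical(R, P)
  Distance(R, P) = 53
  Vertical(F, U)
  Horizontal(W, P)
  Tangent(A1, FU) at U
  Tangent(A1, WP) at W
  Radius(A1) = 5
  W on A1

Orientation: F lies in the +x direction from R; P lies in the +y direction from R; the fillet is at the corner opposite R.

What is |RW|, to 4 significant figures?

77.10

R is at the origin; R and F share the same y with |RF| = 61.0 and F on the +x side, so F = (61.00, 0.000). R and P share the same x with |RP| = 53.0 and P on the +y side, so P = (0.000, 53.00). The virtual corner opposite R is at (61.00, 53.00). Tangency of A1 to FU means the radius DU is perpendicular to FU and since A1 is tangent to WP there, DW ⟂ WP, with radius 5.0, so the center D sits 5.0 in from both sides at D = (56.00, 48.00). That places the tangent points at U = (61.00, 48.00) on FU and W = (56.00, 53.00) on WP. Then |RW| = |W − R| = 77.10.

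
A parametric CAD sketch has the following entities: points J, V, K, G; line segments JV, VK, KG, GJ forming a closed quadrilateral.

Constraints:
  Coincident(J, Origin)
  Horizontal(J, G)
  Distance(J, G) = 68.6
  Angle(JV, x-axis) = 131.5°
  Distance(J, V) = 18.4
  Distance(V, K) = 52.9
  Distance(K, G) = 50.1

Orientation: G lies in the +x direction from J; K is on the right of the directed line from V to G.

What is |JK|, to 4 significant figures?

34.53

J is at the origin; JG is horizontal with |JG| = 68.6 and G in +x, so G = (68.6, 0). JV runs at 131.5° with |JV| = 18.4, so V = (-12.19, 13.78). K is determined by |VK| = 52.9 and |KG| = 50.1 together: it lies at the intersection of circle(V, 52.9) and circle(G, 50.1). With |VG| = 81.96, the foot of the radical line on VG is 42.74 from V and the perpendicular offset is √(52.9² − 42.74²) = 31.17. Taking the right-of-VG solution: K = (24.70, -24.14).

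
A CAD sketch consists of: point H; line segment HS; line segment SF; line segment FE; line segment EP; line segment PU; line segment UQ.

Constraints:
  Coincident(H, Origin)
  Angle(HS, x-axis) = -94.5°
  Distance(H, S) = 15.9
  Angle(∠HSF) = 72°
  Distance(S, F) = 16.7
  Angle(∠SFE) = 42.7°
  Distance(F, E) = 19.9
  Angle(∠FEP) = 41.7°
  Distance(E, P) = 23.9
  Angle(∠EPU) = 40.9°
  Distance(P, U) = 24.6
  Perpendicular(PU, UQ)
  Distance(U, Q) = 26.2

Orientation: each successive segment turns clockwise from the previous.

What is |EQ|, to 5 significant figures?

12.412

H is at the origin; HS runs at -94.5° with length 15.9, so S = (-1.2475, -15.851). ∠HSF = 72.0° gives SF at 157.50° from the x-axis; with |SF| = 16.7, F = (-16.676, -9.4602). ∠SFE = 42.7° gives FE at 20.200° from the x-axis; with |FE| = 19.9, E = (1.9997, -2.5887). ∠FEP = 41.7° gives EP at -118.10° from the x-axis; with |EP| = 23.9, P = (-9.2575, -23.672). ∠EPU = 40.9° gives PU at 102.80° from the x-axis; with |PU| = 24.6, U = (-14.708, 0.31710). PU is perpendicular to UQ, so UQ runs at 12.800°; with |UQ| = 26.2, Q = (10.841, 6.1217). Then |EQ| = |Q − E| = 12.412.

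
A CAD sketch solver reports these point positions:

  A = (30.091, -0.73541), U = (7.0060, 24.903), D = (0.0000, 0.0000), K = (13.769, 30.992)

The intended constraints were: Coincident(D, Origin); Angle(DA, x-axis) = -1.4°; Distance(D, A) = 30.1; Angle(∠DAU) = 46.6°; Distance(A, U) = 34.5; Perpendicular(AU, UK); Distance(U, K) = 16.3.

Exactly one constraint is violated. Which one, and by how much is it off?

Distance(U, K) = 16.3 — off by 7.20.

D = (0.00, 0.00) ✓; DA at -1.400° ✓; |DA| = 30.10 ✓; ∠DAU = 46.60° ✓; |AU| = 34.50 ✓; ∠(AU, UK) = 90.00° ✓; |UK| = 9.100 ✗.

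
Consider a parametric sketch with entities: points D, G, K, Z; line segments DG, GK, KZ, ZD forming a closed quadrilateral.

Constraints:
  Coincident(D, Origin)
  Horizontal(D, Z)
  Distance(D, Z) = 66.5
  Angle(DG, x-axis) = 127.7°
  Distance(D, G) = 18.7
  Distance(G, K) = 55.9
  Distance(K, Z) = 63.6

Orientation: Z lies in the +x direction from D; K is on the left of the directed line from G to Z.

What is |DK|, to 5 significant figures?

60.249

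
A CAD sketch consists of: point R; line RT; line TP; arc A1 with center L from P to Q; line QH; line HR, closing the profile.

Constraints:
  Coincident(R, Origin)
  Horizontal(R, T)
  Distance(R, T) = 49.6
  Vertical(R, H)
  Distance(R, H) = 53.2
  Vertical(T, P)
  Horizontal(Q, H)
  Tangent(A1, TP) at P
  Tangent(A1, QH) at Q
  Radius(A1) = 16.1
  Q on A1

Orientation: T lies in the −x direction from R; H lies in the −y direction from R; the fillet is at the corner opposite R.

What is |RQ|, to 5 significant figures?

62.869

R is at the origin; RT is horizontal with |RT| = 49.6 and T on the −x side, so T = (-49.600, 0.0000). R and H share the same x with |RH| = 53.2 and H on the −y side, so H = (0.0000, -53.200). The virtual corner opposite R is at (-49.600, -53.200). A1 meets TP tangentially, so LP is at right angles to TP and A1 meets QH tangentially, so LQ is at right angles to QH, with radius 16.1, so the center L sits 16.1 in from both sides at L = (-33.500, -37.100). That places the tangent points at P = (-49.600, -37.100) on TP and Q = (-33.500, -53.200) on QH. Then |RQ| = |Q − R| = 62.869.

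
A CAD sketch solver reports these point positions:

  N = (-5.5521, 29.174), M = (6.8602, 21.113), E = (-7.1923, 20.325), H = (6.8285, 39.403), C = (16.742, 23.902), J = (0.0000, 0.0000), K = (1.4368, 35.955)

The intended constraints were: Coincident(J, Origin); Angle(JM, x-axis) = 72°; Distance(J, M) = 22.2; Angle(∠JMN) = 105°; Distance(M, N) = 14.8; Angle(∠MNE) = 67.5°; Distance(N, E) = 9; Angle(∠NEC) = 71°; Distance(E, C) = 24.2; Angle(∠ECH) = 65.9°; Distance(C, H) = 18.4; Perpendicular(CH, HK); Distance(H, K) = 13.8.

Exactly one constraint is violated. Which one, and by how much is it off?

Distance(H, K) = 13.8 — off by 7.40.

J = (0.00, 0.00) ✓; JM at 72.00° ✓; |JM| = 22.20 ✓; ∠JMN = 105.0° ✓; |MN| = 14.80 ✓; ∠MNE = 67.50° ✓; |NE| = 9.000 ✓; ∠NEC = 71.00° ✓; |EC| = 24.20 ✓; ∠ECH = 65.90° ✓; |CH| = 18.40 ✓; ∠(CH, HK) = 90.00° ✓; |HK| = 6.400 ✗.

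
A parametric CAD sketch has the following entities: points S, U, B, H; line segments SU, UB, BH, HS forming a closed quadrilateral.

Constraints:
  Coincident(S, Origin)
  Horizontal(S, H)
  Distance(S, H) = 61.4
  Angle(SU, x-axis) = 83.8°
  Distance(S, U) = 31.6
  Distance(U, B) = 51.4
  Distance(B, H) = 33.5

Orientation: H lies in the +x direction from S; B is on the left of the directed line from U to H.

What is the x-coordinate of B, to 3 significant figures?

54.8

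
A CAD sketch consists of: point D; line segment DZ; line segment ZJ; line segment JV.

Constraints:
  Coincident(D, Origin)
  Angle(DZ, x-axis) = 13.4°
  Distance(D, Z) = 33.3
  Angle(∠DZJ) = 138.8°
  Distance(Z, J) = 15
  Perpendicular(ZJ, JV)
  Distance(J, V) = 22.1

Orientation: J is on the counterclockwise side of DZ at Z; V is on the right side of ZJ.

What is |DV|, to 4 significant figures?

59.53

D is at the origin; DZ runs at 13.4° with length 33.3, so Z = 33.3·(cos 13.4°, sin 13.4°) = (32.39, 7.717). ∠DZJ = 138.8°, so ZJ runs at 13.4° + (180° − 138.8°) = 54.60° from the x-axis; with |ZJ| = 15.0, J = Z + 15.0·(cos 54.60°, sin 54.60°) = (41.08, 19.94). ZJ is perpendicular to JV; with |JV| = 22.1 on the right of ZJ, V = J + 22.1·(0.8151, -0.5793) = (59.10, 7.142). Then |DV| = |V − D| = 59.53.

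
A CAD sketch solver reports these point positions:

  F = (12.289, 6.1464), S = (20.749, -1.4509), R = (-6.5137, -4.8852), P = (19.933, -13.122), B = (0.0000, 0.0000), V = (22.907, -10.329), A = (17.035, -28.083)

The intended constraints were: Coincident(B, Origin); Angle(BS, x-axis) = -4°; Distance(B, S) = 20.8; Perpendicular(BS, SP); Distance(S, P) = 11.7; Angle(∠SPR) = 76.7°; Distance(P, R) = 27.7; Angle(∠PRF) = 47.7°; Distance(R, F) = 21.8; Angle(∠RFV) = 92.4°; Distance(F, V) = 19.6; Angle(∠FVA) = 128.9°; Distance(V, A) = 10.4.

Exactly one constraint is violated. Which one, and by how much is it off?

Distance(V, A) = 10.4 — off by 8.30.

B = (0.00, 0.00) ✓; BS at -4.000° ✓; |BS| = 20.80 ✓; ∠(BS, SP) = 90.00° ✓; |SP| = 11.70 ✓; ∠SPR = 76.70° ✓; |PR| = 27.70 ✓; ∠PRF = 47.70° ✓; |RF| = 21.80 ✓; ∠RFV = 92.40° ✓; |FV| = 19.60 ✓; ∠FVA = 128.9° ✓; |VA| = 18.70 ✗.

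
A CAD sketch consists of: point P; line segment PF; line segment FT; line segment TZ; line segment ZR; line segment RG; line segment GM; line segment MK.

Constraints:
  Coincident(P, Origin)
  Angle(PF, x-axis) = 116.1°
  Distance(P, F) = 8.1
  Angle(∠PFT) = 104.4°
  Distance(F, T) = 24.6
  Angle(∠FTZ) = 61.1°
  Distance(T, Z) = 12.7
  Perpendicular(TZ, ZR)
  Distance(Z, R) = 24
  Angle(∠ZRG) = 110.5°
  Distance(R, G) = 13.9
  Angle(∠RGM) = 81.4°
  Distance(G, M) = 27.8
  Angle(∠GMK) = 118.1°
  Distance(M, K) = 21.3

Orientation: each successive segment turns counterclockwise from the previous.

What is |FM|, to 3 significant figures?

26.8

P is at the origin; PF runs at 116.1° with length 8.1, so F = (-3.56, 7.27). ∠PFT = 104.4° gives FT at -168° from the x-axis; with |FT| = 24.6, T = (-27.7, 2.29). ∠FTZ = 61.1° gives TZ at -49.4° from the x-axis; with |TZ| = 12.7, Z = (-19.4, -7.36). TZ is perpendicular to ZR, so ZR runs at 40.6°; with |ZR| = 24.0, R = (-1.17, 8.26). ∠ZRG = 110.5° gives RG at 110° from the x-axis; with |RG| = 13.9, G = (-5.94, 21.3). ∠RGM = 81.4° gives GM at -151° from the x-axis; with |GM| = 27.8, M = (-30.3, 7.96). Then |FM| = |M − F| = 26.8.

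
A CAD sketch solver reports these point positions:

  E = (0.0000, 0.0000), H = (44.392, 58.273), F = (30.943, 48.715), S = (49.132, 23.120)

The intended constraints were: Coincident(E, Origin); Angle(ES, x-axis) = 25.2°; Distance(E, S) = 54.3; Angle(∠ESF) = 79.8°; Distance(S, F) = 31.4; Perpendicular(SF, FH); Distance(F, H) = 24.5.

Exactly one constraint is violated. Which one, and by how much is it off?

Distance(F, H) = 24.5 — off by 8.00.

E = (0.00, 0.00) ✓; ES at 25.20° ✓; |ES| = 54.30 ✓; ∠ESF = 79.80° ✓; |SF| = 31.40 ✓; ∠(SF, FH) = 90.00° ✓; |FH| = 16.50 ✗.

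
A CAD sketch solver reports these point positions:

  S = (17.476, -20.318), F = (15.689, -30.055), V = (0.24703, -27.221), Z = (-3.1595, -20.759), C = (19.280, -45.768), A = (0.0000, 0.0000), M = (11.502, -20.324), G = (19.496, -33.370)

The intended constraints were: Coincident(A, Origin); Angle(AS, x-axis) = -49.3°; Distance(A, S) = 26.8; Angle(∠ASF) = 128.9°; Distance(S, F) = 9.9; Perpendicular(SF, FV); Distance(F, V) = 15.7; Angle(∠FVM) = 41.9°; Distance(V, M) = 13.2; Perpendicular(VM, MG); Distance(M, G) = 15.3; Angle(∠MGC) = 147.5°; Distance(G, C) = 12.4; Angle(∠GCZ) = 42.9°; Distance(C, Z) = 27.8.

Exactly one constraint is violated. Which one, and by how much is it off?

Distance(C, Z) = 27.8 — off by 5.80.

A = (0.00, 0.00) ✓; AS at -49.30° ✓; |AS| = 26.80 ✓; ∠ASF = 128.9° ✓; |SF| = 9.900 ✓; ∠(SF, FV) = 90.00° ✓; |FV| = 15.70 ✓; ∠FVM = 41.90° ✓; |VM| = 13.20 ✓; ∠(VM, MG) = 90.00° ✓; |MG| = 15.30 ✓; ∠MGC = 147.5° ✓; |GC| = 12.40 ✓; ∠GCZ = 42.90° ✓; |CZ| = 33.60 ✗.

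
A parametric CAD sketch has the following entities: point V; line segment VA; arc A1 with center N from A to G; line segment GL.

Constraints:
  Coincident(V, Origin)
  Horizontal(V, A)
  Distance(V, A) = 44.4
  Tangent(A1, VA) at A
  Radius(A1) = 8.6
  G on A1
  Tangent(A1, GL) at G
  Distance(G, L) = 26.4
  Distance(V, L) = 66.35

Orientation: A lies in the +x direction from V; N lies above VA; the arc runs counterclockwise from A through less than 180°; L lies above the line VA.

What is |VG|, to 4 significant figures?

53.34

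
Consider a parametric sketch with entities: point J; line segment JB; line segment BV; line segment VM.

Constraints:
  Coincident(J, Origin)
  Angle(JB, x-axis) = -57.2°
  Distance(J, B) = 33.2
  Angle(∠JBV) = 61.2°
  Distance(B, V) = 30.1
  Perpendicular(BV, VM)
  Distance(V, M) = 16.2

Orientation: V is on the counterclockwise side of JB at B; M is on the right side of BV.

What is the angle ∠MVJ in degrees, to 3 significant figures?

154°

∠JBV = 61.2°, so BV runs at -57.2° + (180° − 61.2°) = 61.6° from the x-axis; with |BV| = 30.1, V = B + 30.1·(cos 61.6°, sin 61.6°) = (32.3, -1.43). BV ⟂ VM; with |VM| = 16.2 on the right of BV, M = V + 16.2·(0.880, -0.476) = (46.6, -9.13). Then cos ∠MVJ = VM·VJ / (|VM||VJ|), giving 154°.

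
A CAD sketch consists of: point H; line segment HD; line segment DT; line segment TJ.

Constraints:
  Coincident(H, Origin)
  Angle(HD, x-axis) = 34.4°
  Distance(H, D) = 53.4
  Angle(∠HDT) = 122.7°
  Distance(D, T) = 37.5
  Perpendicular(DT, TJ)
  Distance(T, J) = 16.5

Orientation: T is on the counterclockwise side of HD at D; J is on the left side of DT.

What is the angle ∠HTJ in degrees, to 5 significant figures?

55.891°

H is at the origin; HD runs at 34.4° with length 53.4, so D = 53.4·(cos 34.4°, sin 34.4°) = (44.061, 30.169). ∠HDT = 122.7°, so DT runs at 34.4° + (180° − 122.7°) = 91.700° from the x-axis; with |DT| = 37.5, T = D + 37.5·(cos 91.700°, sin 91.700°) = (42.949, 67.653). DT is perpendicular to TJ; with |TJ| = 16.5 on the left of DT, J = T + 16.5·(-0.99956, -0.029666) = (26.456, 67.163). Then cos ∠HTJ = TH·TJ / (|TH||TJ|), giving 55.891°.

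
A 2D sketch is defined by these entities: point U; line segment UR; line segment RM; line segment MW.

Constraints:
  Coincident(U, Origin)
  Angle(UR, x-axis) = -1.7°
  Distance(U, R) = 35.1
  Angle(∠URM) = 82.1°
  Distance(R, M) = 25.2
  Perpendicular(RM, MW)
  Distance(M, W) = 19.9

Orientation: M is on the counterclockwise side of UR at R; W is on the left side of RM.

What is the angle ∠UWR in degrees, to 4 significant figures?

74.41°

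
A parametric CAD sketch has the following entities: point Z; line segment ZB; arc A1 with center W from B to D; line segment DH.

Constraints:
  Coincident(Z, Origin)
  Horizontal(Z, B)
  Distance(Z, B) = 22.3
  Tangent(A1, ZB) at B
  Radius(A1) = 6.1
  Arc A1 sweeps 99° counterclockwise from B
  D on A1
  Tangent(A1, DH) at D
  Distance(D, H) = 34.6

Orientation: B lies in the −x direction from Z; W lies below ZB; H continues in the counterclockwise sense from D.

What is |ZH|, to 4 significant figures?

47.17

Z is at the origin; ZB is horizontal with |ZB| = 22.3 and B on the −x side, so B = (-22.30, 0.000). Since A1 is tangent to ZB there, WB ⟂ ZB, so W = B + (0, -6.1) = (-22.30, -6.100). On A1, B sits at bearing 90° from W; a 99° counterclockwise sweep puts D at bearing 189°, so D = W + 6.1·(cos 189°, sin 189°) = (-28.32, -7.054). A1 meets DH tangentially, so WD is at right angles to DH, so DH runs along (−sin 189°, cos 189°); with |DH| = 34.6, H = (-22.91, -41.23). Then |ZH| = |H − Z| = 47.17.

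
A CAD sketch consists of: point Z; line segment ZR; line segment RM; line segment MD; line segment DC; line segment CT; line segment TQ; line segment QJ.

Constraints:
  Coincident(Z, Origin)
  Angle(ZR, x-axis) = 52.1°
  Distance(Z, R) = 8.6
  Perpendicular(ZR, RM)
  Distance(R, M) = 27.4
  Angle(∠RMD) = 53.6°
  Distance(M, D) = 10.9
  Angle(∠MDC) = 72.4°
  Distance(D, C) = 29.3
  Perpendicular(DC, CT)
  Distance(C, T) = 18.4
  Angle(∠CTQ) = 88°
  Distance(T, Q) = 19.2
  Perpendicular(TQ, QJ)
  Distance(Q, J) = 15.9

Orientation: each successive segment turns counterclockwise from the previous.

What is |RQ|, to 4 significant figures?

30.93

Z is at the origin; ZR runs at 52.1° with length 8.6, so R = (5.283, 6.786). ZR is perpendicular to RM, so RM runs at 142.1°; with |RM| = 27.4, M = (-16.34, 23.62). ∠RMD = 53.6° gives MD at -91.50° from the x-axis; with |MD| = 10.9, D = (-16.62, 12.72). ∠MDC = 72.4° gives DC at 16.10° from the x-axis; with |DC| = 29.3, C = (11.53, 20.85). DC ⟂ CT, so CT runs at 106.1°; with |CT| = 18.4, T = (6.425, 38.52). ∠CTQ = 88.0° gives TQ at -161.9° from the x-axis; with |TQ| = 19.2, Q = (-11.83, 32.56). Then |RQ| = |Q − R| = 30.93.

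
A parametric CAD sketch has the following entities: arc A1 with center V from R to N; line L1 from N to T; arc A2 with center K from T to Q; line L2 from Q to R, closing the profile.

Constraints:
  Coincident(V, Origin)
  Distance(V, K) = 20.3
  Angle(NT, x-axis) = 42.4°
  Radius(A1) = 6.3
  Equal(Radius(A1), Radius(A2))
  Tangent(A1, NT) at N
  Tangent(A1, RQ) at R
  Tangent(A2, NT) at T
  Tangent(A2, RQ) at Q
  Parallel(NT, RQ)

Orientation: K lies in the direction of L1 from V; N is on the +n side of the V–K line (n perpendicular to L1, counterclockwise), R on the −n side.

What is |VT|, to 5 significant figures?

21.255

The slot axis is L1's direction at 42.4°, so u = (cos 42.4°, sin 42.4°) = (0.73846, 0.67430) and n = (−sin 42.4°, cos 42.4°) = (-0.67430, 0.73846). V is at the origin and K lies 20.3 along u from V, so K = 20.3·u = (14.991, 13.688). Tangency of A1 to both parallel lines with radius 6.3 puts N and R at V ± 6.3·n: N = (-4.2481, 4.6523), R = (4.2481, -4.6523). Equal radii place T and Q the same way about K: T = K + 6.3·n = (10.743, 18.341), Q = K − 6.3·n = (19.239, 9.0361). Then |VT| = |T − V| = 21.255.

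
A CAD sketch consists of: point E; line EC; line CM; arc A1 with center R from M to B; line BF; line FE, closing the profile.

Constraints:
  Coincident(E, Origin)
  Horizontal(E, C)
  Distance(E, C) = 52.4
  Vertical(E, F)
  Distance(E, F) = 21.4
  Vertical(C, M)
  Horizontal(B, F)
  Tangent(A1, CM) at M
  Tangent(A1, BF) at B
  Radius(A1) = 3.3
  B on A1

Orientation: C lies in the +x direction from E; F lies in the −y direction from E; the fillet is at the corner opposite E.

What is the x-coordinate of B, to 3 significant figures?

49.1

The virtual corner opposite E is at (52.4, -21.4). Since A1 is tangent to CM there, RM ⟂ CM and tangency of A1 to BF means the radius RB is perpendicular to BF, with radius 3.3, so the center R sits 3.3 in from both sides at R = (49.1, -18.1). That places the tangent points at M = (52.4, -18.1) on CM and B = (49.1, -21.4) on BF. So B.x = 49.1.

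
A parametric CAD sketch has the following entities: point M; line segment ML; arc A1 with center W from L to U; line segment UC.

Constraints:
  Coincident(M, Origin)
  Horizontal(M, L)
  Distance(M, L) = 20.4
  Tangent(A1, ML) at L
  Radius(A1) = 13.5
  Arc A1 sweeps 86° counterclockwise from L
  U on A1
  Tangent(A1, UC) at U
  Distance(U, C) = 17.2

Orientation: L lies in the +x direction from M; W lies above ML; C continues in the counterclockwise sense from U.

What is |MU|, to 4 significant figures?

36.12

M is at the origin; ML is horizontal with |ML| = 20.4 and L on the +x side, so L = (20.40, 0.000). Tangency of A1 to ML means the radius WL is perpendicular to ML, so W = L + (0, 13.5) = (20.40, 13.50). On A1, L sits at bearing -90° from W; an 86° counterclockwise sweep puts U at bearing -4°, so U = W + 13.5·(cos -4°, sin -4°) = (33.87, 12.56). Then |MU| = |U − M| = 36.12.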